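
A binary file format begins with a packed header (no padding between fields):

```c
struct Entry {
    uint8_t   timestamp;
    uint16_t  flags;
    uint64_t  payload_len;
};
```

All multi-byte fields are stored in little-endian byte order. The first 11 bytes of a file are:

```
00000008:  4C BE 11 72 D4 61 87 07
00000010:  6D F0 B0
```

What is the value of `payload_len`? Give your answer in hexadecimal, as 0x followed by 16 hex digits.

`payload_len` follows `timestamp` (1 B), `flags` (2 B), so it starts at offset 1 + 2 = 3 and occupies 8 bytes.
Bytes at offsets 3..10: 72 D4 61 87 07 6D F0 B0.
In little-endian order the low byte comes first in memory.
Reassemble most-significant byte first: B0 F0 6D 07 87 61 D4 72 → 0xB0F06D078761D472.

0xB0F06D078761D472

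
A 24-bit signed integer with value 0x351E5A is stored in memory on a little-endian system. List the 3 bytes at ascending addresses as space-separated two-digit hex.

5A 1E 35

Split into bytes (most-significant first): 35 1E 5A.
Little-endian: lowest address holds the least-significant byte.
So at ascending addresses the bytes are 5A 1E 35.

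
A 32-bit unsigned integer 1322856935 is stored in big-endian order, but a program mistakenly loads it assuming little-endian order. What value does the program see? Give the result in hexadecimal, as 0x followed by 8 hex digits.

1322856935 in 32-bit hexadecimal is 0x4ED931E7.
Stored big-endian, the bytes at ascending addresses are 4E D9 31 E7.
Read back as little-endian, the first byte is least significant, giving 0xE731D94E.

0xE731D94E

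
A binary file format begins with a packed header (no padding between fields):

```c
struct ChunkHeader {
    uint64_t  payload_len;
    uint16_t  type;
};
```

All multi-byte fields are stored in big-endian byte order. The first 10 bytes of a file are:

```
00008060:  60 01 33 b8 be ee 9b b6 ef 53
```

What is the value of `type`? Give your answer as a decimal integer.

61267

`type` follows `payload_len` (8 bytes), so it starts at byte offset 8 and occupies 2 bytes.
Bytes at offsets 8..9: EF 53.
Big-endian stores the most-significant byte at the lowest address.
The bytes are already most-significant first: 0xEF53.
0xEF53 = 61267.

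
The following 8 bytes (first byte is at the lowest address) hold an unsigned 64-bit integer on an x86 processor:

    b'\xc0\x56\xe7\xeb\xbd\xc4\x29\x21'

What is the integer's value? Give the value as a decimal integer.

Little-endian stores the least-significant byte at the lowest address.
Reassemble most-significant byte first: 21 29 C4 BD EB E7 56 C0 → 0x2129C4BDEBE756C0.
0x2129C4BDEBE756C0 = 2389657397282428608.

2389657397282428608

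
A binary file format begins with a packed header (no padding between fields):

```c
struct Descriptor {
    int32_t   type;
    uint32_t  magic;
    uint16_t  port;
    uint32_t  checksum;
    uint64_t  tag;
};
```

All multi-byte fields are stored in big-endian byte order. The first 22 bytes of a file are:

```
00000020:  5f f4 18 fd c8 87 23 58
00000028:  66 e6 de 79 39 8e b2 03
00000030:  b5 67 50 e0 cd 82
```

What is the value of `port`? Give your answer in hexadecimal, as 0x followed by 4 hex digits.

`port` follows `type` (4 B), `magic` (4 B), so it starts at offset 4 + 4 = 8 and occupies 2 bytes.
Bytes at offsets 8..9: 66 E6.
Big-endian: lowest address holds the most-significant byte.
The bytes are already most-significant first: 0x66E6.

0x66E6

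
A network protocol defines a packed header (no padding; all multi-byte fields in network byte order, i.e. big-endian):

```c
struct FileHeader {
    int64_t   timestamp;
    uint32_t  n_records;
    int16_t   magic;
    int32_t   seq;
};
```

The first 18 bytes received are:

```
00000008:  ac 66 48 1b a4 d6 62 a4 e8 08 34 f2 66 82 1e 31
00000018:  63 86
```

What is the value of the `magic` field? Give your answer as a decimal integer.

`magic` follows `timestamp` (8 B), `n_records` (4 B), so it starts at offset 8 + 4 = 12 and occupies 2 bytes.
Bytes at offsets 12..13: 66 82.
In big-endian order the high byte comes first in memory.
The bytes are already most-significant first: 0x6682.
0x6682 = 26242.

26242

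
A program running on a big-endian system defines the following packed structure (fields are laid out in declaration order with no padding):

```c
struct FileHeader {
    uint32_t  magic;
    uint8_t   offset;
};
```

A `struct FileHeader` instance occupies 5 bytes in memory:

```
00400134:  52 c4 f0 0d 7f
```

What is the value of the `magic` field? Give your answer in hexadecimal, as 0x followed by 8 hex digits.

`magic` is the first field, at byte offset 0, occupying 4 bytes.
Bytes at offsets 0..3: 52 C4 F0 0D.
Big-endian: lowest address holds the most-significant byte.
The bytes are already most-significant first: 0x52C4F00D.

0x52C4F00D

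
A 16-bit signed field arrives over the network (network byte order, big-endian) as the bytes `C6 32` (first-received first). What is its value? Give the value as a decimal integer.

In big-endian order the high byte comes first in memory.
The bytes are already most-significant first: 0xC632.
Top bit is set, so as a signed 16-bit value this is 0xC632 − 2^16 = -14798.

-14798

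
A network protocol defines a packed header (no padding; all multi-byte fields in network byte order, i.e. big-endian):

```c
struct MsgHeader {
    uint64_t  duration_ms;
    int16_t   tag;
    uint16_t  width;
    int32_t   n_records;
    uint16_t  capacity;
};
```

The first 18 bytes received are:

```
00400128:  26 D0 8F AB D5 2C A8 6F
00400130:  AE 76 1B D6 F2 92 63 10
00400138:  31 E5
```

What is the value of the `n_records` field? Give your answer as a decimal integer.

-225287408

`n_records` follows `duration_ms` (8 B), `tag` (2 B), `width` (2 B), so it starts at offset 8 + 2 + 2 = 12 and occupies 4 bytes.
Bytes at offsets 12..15: F2 92 63 10.
Big-endian: lowest address holds the most-significant byte.
The bytes are already most-significant first: 0xF2926310.
Top bit is set, so as a signed 32-bit value this is 0xF2926310 − 2^32 = -225287408.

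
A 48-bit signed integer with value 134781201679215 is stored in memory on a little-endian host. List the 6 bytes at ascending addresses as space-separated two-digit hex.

6F 03 A6 31 95 7A

134781201679215 in hexadecimal, padded to 48 bits, is 0x7A9531A6036F.
Split into bytes (most-significant first): 7A 95 31 A6 03 6F.
Little-endian stores the least-significant byte at the lowest address.
So at ascending addresses the bytes are 6F 03 A6 31 95 7A.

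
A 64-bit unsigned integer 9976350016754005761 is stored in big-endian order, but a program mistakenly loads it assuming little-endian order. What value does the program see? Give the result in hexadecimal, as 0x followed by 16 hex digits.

0x01B795B77B1D738A

9976350016754005761 in 64-bit hexadecimal is 0x8A731D7BB795B701.
Stored big-endian, the bytes at ascending addresses are 8A 73 1D 7B B7 95 B7 01.
Read back as little-endian, the first byte is least significant, giving 0x01B795B77B1D738A.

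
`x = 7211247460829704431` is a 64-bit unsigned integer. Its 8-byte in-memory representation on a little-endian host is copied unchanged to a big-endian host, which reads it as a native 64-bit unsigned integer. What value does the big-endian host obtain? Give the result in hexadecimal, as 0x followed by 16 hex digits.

0xEF3031DA5B7F1364

7211247460829704431 in 64-bit hexadecimal is 0x64137F5BDA3130EF.
Stored little-endian, the bytes at ascending addresses are EF 30 31 DA 5B 7F 13 64.
Read back as big-endian, the last byte is least significant, giving 0xEF3031DA5B7F1364.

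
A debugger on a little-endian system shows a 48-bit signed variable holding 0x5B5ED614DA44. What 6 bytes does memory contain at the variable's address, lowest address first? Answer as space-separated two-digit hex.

Split into bytes (most-significant first): 5B 5E D6 14 DA 44.
In little-endian order the low byte comes first in memory.
So at ascending addresses the bytes are 44 DA 14 D6 5E 5B.

44 DA 14 D6 5E 5B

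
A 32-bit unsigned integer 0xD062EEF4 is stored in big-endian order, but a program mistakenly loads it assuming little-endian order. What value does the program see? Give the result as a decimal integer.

Stored big-endian, the bytes at ascending addresses are D0 62 EE F4.
Read back as little-endian, the first byte is least significant, giving 0xF4EE62D0.
0xF4EE62D0 = 4109263568.

4109263568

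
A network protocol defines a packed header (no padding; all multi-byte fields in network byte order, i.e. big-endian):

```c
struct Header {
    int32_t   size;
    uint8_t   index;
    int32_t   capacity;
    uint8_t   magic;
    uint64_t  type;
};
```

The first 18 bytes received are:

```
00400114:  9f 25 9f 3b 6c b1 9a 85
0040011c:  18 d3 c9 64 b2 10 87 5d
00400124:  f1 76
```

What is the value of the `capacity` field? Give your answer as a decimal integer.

-1315273448

`capacity` follows `size` (4 B), `index` (1 B), so it starts at offset 4 + 1 = 5 and occupies 4 bytes.
Bytes at offsets 5..8: B1 9A 85 18.
In big-endian order the high byte comes first in memory.
The bytes are already most-significant first: 0xB19A8518.
Top bit is set, so as a signed 32-bit value this is 0xB19A8518 − 2^32 = -1315273448.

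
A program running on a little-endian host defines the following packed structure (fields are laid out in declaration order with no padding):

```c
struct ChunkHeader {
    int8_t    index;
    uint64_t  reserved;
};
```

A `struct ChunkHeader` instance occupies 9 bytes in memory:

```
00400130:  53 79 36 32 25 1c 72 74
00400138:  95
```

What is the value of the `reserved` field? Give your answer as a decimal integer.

10769358074158397049

`reserved` follows `index` (1 byte), so it starts at byte offset 1 and occupies 8 bytes.
Bytes at offsets 1..8: 79 36 32 25 1C 72 74 95.
In little-endian order the low byte comes first in memory.
Reassemble most-significant byte first: 95 74 72 1C 25 32 36 79 → 0x9574721C25323679.
0x9574721C25323679 = 10769358074158397049.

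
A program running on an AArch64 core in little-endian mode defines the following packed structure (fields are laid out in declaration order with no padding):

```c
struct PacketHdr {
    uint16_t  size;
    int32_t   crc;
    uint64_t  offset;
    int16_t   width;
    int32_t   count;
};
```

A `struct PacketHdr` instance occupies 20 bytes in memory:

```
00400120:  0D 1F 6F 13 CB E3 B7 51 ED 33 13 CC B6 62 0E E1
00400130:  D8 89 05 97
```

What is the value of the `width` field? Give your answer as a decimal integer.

`width` follows `size` (2 B), `crc` (4 B), `offset` (8 B), so it starts at offset 2 + 4 + 8 = 14 and occupies 2 bytes.
Bytes at offsets 14..15: 0E E1.
Little-endian: lowest address holds the least-significant byte.
Reassemble most-significant byte first: E1 0E → 0xE10E.
Top bit is set, so as a signed 16-bit value this is 0xE10E − 2^16 = -7922.

-7922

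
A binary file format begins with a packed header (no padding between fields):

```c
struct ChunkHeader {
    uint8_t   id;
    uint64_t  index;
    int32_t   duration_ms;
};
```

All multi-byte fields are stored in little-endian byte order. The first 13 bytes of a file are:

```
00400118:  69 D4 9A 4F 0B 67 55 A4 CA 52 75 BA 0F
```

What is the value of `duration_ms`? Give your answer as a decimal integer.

`duration_ms` follows `id` (1 B), `index` (8 B), so it starts at offset 1 + 8 = 9 and occupies 4 bytes.
Bytes at offsets 9..12: 52 75 BA 0F.
In little-endian order the low byte comes first in memory.
Reassemble most-significant byte first: 0F BA 75 52 → 0x0FBA7552.
0x0FBA7552 = 263877970.

263877970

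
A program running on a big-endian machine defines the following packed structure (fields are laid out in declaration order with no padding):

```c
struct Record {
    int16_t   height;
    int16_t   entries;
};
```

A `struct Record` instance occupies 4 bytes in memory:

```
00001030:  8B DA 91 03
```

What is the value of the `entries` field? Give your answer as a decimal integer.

-28413

`entries` follows `height` (2 bytes), so it starts at byte offset 2 and occupies 2 bytes.
Bytes at offsets 2..3: 91 03.
In big-endian order the high byte comes first in memory.
The bytes are already most-significant first: 0x9103.
Top bit is set, so as a signed 16-bit value this is 0x9103 − 2^16 = -28413.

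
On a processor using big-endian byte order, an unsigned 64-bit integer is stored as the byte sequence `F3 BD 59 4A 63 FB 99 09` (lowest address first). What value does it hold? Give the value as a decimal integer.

17563292297854687497

Big-endian stores the most-significant byte at the lowest address.
The bytes are already most-significant first: 0xF3BD594A63FB9909.
0xF3BD594A63FB9909 = 17563292297854687497.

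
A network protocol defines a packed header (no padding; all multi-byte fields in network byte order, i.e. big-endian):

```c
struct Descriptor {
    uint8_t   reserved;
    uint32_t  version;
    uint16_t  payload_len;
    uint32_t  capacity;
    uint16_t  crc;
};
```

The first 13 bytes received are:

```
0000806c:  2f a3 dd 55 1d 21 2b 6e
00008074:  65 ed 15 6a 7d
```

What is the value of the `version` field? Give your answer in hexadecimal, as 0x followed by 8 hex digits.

0xA3DD551D

`version` follows `reserved` (1 byte), so it starts at byte offset 1 and occupies 4 bytes.
Bytes at offsets 1..4: A3 DD 55 1D.
Big-endian stores the most-significant byte at the lowest address.
The bytes are already most-significant first: 0xA3DD551D.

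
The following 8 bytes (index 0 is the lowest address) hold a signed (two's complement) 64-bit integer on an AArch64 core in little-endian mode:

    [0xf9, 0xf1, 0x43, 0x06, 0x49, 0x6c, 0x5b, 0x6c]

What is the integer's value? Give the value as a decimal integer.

Little-endian: lowest address holds the least-significant byte.
Reassemble most-significant byte first: 6C 5B 6C 49 06 43 F1 F9 → 0x6C5B6C490643F1F9.
0x6C5B6C490643F1F9 = 7807953439870415353.

7807953439870415353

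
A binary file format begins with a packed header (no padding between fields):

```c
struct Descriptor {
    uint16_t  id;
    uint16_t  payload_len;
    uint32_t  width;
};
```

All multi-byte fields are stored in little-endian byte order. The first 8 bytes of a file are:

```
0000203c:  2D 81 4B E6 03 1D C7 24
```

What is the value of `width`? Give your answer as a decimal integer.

617028867

`width` follows `id` (2 B), `payload_len` (2 B), so it starts at offset 2 + 2 = 4 and occupies 4 bytes.
Bytes at offsets 4..7: 03 1D C7 24.
Little-endian stores the least-significant byte at the lowest address.
Reassemble most-significant byte first: 24 C7 1D 03 → 0x24C71D03.
0x24C71D03 = 617028867.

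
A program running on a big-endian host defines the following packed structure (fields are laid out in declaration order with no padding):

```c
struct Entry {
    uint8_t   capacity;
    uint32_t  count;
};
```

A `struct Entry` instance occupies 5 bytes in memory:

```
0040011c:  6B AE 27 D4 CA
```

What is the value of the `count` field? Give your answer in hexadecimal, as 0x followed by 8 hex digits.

`count` follows `capacity` (1 byte), so it starts at byte offset 1 and occupies 4 bytes.
Bytes at offsets 1..4: AE 27 D4 CA.
Big-endian stores the most-significant byte at the lowest address.
The bytes are already most-significant first: 0xAE27D4CA.

0xAE27D4CA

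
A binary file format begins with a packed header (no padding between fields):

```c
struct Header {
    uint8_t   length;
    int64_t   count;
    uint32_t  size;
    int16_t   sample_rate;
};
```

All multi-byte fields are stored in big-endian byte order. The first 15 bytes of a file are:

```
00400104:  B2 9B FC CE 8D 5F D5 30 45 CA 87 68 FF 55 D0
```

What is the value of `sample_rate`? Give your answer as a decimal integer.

21968

`sample_rate` follows `length` (1 B), `count` (8 B), `size` (4 B), so it starts at offset 1 + 8 + 4 = 13 and occupies 2 bytes.
Bytes at offsets 13..14: 55 D0.
Big-endian stores the most-significant byte at the lowest address.
The bytes are already most-significant first: 0x55D0.
0x55D0 = 21968.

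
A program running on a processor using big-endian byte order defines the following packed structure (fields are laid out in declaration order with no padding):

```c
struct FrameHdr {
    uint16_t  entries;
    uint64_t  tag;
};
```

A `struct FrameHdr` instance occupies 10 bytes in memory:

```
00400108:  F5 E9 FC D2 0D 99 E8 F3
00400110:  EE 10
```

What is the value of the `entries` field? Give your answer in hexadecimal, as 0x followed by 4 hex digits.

`entries` is the first field, at byte offset 0, occupying 2 bytes.
Bytes at offsets 0..1: F5 E9.
Big-endian: lowest address holds the most-significant byte.
The bytes are already most-significant first: 0xF5E9.

0xF5E9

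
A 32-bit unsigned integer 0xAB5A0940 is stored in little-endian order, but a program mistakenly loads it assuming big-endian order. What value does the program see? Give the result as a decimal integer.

1074354859

Stored little-endian, the bytes at ascending addresses are 40 09 5A AB.
Read back as big-endian, the last byte is least significant, giving 0x40095AAB.
0x40095AAB = 1074354859.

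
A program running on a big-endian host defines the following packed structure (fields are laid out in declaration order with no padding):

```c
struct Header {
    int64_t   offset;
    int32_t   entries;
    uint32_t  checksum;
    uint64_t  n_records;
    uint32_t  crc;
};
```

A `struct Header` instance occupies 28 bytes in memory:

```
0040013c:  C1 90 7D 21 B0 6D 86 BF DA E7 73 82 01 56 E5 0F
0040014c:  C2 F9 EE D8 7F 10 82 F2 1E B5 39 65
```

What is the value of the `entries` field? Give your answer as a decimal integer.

-622365822

`entries` follows `offset` (8 bytes), so it starts at byte offset 8 and occupies 4 bytes.
Bytes at offsets 8..11: DA E7 73 82.
Big-endian stores the most-significant byte at the lowest address.
The bytes are already most-significant first: 0xDAE77382.
Top bit is set, so as a signed 32-bit value this is 0xDAE77382 − 2^32 = -622365822.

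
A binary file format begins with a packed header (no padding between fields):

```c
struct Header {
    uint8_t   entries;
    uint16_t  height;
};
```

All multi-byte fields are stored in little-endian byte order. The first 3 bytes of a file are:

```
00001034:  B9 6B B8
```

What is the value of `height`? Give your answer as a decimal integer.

`height` follows `entries` (1 byte), so it starts at byte offset 1 and occupies 2 bytes.
Bytes at offsets 1..2: 6B B8.
In little-endian order the low byte comes first in memory.
Reassemble most-significant byte first: B8 6B → 0xB86B.
0xB86B = 47211.

47211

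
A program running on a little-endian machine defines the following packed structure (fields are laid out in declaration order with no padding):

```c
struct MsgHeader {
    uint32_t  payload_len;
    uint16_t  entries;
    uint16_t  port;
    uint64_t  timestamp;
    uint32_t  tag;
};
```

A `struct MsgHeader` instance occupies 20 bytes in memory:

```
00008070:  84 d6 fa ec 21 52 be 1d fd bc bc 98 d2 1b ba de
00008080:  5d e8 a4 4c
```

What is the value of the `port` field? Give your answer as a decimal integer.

`port` follows `payload_len` (4 B), `entries` (2 B), so it starts at offset 4 + 2 = 6 and occupies 2 bytes.
Bytes at offsets 6..7: BE 1D.
In little-endian order the low byte comes first in memory.
Reassemble most-significant byte first: 1D BE → 0x1DBE.
0x1DBE = 7614.

7614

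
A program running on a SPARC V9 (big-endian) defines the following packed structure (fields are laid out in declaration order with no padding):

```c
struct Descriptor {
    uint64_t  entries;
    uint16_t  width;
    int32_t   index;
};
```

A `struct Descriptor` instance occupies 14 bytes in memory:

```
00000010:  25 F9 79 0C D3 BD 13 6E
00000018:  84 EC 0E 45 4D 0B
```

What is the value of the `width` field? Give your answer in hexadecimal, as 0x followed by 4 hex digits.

`width` follows `entries` (8 bytes), so it starts at byte offset 8 and occupies 2 bytes.
Bytes at offsets 8..9: 84 EC.
Big-endian: lowest address holds the most-significant byte.
The bytes are already most-significant first: 0x84EC.

0x84EC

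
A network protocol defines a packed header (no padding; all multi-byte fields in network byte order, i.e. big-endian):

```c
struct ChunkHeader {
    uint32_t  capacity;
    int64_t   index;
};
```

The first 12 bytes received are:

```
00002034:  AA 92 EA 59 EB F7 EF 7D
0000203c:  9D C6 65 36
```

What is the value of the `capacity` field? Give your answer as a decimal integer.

`capacity` is the first field, at byte offset 0, occupying 4 bytes.
Bytes at offsets 0..3: AA 92 EA 59.
In big-endian order the high byte comes first in memory.
The bytes are already most-significant first: 0xAA92EA59.
0xAA92EA59 = 2861754969.

2861754969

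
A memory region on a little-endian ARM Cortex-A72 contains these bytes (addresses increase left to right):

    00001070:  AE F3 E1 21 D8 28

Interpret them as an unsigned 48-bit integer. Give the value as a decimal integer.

In little-endian order the low byte comes first in memory.
Reassemble most-significant byte first: 28 D8 21 E1 F3 AE → 0x28D821E1F3AE.
0x28D821E1F3AE = 44908746503086.

44908746503086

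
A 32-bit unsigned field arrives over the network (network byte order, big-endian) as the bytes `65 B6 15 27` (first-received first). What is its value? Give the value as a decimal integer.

Big-endian: lowest address holds the most-significant byte.
The bytes are already most-significant first: 0x65B61527.
0x65B61527 = 1706431783.

1706431783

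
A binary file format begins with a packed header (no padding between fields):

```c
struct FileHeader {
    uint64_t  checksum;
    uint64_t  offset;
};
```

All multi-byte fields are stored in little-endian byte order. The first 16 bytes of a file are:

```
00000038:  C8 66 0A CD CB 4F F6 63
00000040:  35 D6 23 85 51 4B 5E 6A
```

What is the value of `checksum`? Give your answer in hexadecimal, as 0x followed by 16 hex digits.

`checksum` is the first field, at byte offset 0, occupying 8 bytes.
Bytes at offsets 0..7: C8 66 0A CD CB 4F F6 63.
In little-endian order the low byte comes first in memory.
Reassemble most-significant byte first: 63 F6 4F CB CD 0A 66 C8 → 0x63F64FCBCD0A66C8.

0x63F64FCBCD0A66C8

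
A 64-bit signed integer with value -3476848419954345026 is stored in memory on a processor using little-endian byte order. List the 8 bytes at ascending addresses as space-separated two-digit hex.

BE 3B BE 7E C8 C0 BF CF

Two's complement of -3476848419954345026 in 64 bits: 3476848419954345026 = 0x30403F378141C442; invert → 0xCFBFC0C87EBE3BBD; add 1 → 0xCFBFC0C87EBE3BBE.
Split into bytes (most-significant first): CF BF C0 C8 7E BE 3B BE.
Little-endian: lowest address holds the least-significant byte.
So at ascending addresses the bytes are BE 3B BE 7E C8 C0 BF CF.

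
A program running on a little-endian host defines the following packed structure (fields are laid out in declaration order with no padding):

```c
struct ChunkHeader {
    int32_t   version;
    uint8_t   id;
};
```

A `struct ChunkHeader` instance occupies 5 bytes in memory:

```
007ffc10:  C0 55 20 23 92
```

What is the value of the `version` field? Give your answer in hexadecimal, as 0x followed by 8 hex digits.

0x232055C0

`version` is the first field, at byte offset 0, occupying 4 bytes.
Bytes at offsets 0..3: C0 55 20 23.
Little-endian stores the least-significant byte at the lowest address.
Reassemble most-significant byte first: 23 20 55 C0 → 0x232055C0.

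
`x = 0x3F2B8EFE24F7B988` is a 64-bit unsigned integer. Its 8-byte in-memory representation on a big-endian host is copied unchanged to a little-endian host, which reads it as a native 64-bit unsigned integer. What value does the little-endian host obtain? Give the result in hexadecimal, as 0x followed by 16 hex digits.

Stored big-endian, the bytes at ascending addresses are 3F 2B 8E FE 24 F7 B9 88.
Read back as little-endian, the first byte is least significant, giving 0x88B9F724FE8E2B3F.

0x88B9F724FE8E2B3F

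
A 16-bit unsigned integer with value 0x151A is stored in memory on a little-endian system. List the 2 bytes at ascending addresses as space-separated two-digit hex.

Split into bytes (most-significant first): 15 1A.
Little-endian: lowest address holds the least-significant byte.
So at ascending addresses the bytes are 1A 15.

1A 15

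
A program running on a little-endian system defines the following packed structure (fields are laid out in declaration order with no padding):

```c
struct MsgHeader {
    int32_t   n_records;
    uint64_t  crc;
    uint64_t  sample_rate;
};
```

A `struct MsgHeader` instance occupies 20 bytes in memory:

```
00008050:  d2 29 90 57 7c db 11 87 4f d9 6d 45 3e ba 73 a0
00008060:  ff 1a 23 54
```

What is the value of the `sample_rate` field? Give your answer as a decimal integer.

`sample_rate` follows `n_records` (4 B), `crc` (8 B), so it starts at offset 4 + 8 = 12 and occupies 8 bytes.
Bytes at offsets 12..19: 3E BA 73 A0 FF 1A 23 54.
Little-endian stores the least-significant byte at the lowest address.
Reassemble most-significant byte first: 54 23 1A FF A0 73 BA 3E → 0x54231AFFA073BA3E.
0x54231AFFA073BA3E = 6062719208581741118.

6062719208581741118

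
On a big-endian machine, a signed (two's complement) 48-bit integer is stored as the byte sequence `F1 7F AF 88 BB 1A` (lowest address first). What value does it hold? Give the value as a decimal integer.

-15944268596454

Big-endian stores the most-significant byte at the lowest address.
The bytes are already most-significant first: 0xF17FAF88BB1A.
Top bit is set, so as a signed 48-bit value this is 0xF17FAF88BB1A − 2^48 = -15944268596454.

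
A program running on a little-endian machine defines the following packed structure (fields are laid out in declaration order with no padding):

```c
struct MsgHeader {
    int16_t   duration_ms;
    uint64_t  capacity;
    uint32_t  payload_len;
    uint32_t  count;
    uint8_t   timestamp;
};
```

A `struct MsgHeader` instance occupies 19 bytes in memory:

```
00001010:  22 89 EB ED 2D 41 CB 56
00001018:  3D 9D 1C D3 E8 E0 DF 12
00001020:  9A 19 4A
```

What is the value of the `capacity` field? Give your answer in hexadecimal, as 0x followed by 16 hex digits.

`capacity` follows `duration_ms` (2 bytes), so it starts at byte offset 2 and occupies 8 bytes.
Bytes at offsets 2..9: EB ED 2D 41 CB 56 3D 9D.
In little-endian order the low byte comes first in memory.
Reassemble most-significant byte first: 9D 3D 56 CB 41 2D ED EB → 0x9D3D56CB412DEDEB.

0x9D3D56CB412DEDEB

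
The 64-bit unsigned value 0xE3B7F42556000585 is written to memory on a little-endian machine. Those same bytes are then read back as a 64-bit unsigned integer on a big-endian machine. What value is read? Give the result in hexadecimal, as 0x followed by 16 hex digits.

0x8505005625F4B7E3

Stored little-endian, the bytes at ascending addresses are 85 05 00 56 25 F4 B7 E3.
Read back as big-endian, the last byte is least significant, giving 0x8505005625F4B7E3.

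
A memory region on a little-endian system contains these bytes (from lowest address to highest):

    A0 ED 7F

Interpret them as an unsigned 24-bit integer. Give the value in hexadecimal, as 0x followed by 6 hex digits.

0x7FEDA0

Little-endian: lowest address holds the least-significant byte.
Reassemble most-significant byte first: 7F ED A0 → 0x7FEDA0.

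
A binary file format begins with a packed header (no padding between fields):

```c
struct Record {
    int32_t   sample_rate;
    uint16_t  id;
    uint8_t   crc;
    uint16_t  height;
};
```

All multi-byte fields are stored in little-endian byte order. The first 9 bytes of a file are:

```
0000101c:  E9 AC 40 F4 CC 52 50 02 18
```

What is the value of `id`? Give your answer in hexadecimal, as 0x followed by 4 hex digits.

`id` follows `sample_rate` (4 bytes), so it starts at byte offset 4 and occupies 2 bytes.
Bytes at offsets 4..5: CC 52.
Little-endian: lowest address holds the least-significant byte.
Reassemble most-significant byte first: 52 CC → 0x52CC.

0x52CC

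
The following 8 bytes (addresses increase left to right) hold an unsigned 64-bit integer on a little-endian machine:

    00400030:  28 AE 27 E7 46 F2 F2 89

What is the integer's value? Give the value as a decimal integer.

9940273713899875880

Little-endian stores the least-significant byte at the lowest address.
Reassemble most-significant byte first: 89 F2 F2 46 E7 27 AE 28 → 0x89F2F246E727AE28.
0x89F2F246E727AE28 = 9940273713899875880.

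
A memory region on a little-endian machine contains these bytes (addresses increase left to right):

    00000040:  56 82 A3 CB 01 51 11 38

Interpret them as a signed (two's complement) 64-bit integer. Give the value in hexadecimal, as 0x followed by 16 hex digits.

In little-endian order the low byte comes first in memory.
Reassemble most-significant byte first: 38 11 51 01 CB A3 82 56 → 0x38115101CBA38256.

0x38115101CBA38256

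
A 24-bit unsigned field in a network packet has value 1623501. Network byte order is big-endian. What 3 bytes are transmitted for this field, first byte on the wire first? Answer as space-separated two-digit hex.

1623501 in hexadecimal, padded to 24 bits, is 0x18C5CD.
Split into bytes (most-significant first): 18 C5 CD.
In big-endian order the high byte comes first in memory.
So the memory order matches the most-significant-first order: 18 C5 CD.

18 C5 CD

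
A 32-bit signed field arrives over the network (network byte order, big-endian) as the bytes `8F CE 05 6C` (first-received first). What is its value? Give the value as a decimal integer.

-1882323604

In big-endian order the high byte comes first in memory.
The bytes are already most-significant first: 0x8FCE056C.
Top bit is set, so as a signed 32-bit value this is 0x8FCE056C − 2^32 = -1882323604.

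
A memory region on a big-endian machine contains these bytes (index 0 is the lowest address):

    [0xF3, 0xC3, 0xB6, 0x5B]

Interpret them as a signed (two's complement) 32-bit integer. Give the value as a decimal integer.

-205277605

In big-endian order the high byte comes first in memory.
The bytes are already most-significant first: 0xF3C3B65B.
Top bit is set, so as a signed 32-bit value this is 0xF3C3B65B − 2^32 = -205277605.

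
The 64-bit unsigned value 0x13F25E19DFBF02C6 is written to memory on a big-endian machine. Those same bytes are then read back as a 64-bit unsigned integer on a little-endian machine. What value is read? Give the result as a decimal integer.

14268177534387417619

Stored big-endian, the bytes at ascending addresses are 13 F2 5E 19 DF BF 02 C6.
Read back as little-endian, the first byte is least significant, giving 0xC602BFDF195EF213.
0xC602BFDF195EF213 = 14268177534387417619.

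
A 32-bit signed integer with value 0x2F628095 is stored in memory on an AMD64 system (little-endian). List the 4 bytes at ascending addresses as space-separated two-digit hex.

95 80 62 2F

Split into bytes (most-significant first): 2F 62 80 95.
Little-endian: lowest address holds the least-significant byte.
So at ascending addresses the bytes are 95 80 62 2F.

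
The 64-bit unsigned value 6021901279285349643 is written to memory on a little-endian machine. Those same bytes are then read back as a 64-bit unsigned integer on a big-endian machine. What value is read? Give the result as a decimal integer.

6021901279285349643 in 64-bit hexadecimal is 0x5392174EE0460D0B.
Stored little-endian, the bytes at ascending addresses are 0B 0D 46 E0 4E 17 92 53.
Read back as big-endian, the last byte is least significant, giving 0x0B0D46E04E179253.
0x0B0D46E04E179253 = 796370638311232083.

796370638311232083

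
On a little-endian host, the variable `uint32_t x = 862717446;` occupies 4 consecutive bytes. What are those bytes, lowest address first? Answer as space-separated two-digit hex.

06 06 6C 33

862717446 in hexadecimal, padded to 32 bits, is 0x336C0606.
Split into bytes (most-significant first): 33 6C 06 06.
Little-endian stores the least-significant byte at the lowest address.
So at ascending addresses the bytes are 06 06 6C 33.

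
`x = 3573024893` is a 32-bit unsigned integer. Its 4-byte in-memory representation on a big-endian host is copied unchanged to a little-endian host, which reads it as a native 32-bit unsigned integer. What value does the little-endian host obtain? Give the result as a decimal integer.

2097739988

3573024893 in 32-bit hexadecimal is 0xD4F8087D.
Stored big-endian, the bytes at ascending addresses are D4 F8 08 7D.
Read back as little-endian, the first byte is least significant, giving 0x7D08F8D4.
0x7D08F8D4 = 2097739988.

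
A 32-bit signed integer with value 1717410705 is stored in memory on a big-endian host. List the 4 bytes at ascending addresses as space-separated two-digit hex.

1717410705 in hexadecimal, padded to 32 bits, is 0x665D9B91.
Split into bytes (most-significant first): 66 5D 9B 91.
In big-endian order the high byte comes first in memory.
So the memory order matches the most-significant-first order: 66 5D 9B 91.

66 5D 9B 91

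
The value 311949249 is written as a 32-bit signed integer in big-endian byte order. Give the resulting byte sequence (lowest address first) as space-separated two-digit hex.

311949249 in hexadecimal, padded to 32 bits, is 0x1297F7C1.
Split into bytes (most-significant first): 12 97 F7 C1.
Big-endian: lowest address holds the most-significant byte.
So the memory order matches the most-significant-first order: 12 97 F7 C1.

12 97 F7 C1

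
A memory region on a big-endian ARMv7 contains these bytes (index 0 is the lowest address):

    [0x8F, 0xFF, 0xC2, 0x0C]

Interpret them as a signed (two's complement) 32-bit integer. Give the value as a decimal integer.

Big-endian: lowest address holds the most-significant byte.
The bytes are already most-significant first: 0x8FFFC20C.
Top bit is set, so as a signed 32-bit value this is 0x8FFFC20C − 2^32 = -1879064052.

-1879064052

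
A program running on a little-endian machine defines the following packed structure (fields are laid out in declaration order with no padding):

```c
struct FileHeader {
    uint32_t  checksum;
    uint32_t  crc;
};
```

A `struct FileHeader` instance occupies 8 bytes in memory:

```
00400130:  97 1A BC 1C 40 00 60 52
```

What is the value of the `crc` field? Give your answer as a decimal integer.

1382023232

`crc` follows `checksum` (4 bytes), so it starts at byte offset 4 and occupies 4 bytes.
Bytes at offsets 4..7: 40 00 60 52.
Little-endian stores the least-significant byte at the lowest address.
Reassemble most-significant byte first: 52 60 00 40 → 0x52600040.
0x52600040 = 1382023232.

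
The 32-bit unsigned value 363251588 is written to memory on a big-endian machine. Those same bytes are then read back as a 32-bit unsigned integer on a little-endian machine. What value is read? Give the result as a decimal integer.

2227676693

363251588 in 32-bit hexadecimal is 0x15A6C784.
Stored big-endian, the bytes at ascending addresses are 15 A6 C7 84.
Read back as little-endian, the first byte is least significant, giving 0x84C7A615.
0x84C7A615 = 2227676693.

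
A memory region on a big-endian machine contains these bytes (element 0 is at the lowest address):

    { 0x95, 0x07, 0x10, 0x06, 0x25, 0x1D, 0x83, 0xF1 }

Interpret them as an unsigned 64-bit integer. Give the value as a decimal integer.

In big-endian order the high byte comes first in memory.
The bytes are already most-significant first: 0x95071006251D83F1.
0x95071006251D83F1 = 10738569455066776561.

10738569455066776561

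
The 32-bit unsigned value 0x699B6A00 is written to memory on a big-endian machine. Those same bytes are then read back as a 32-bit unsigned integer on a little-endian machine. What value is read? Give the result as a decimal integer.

Stored big-endian, the bytes at ascending addresses are 69 9B 6A 00.
Read back as little-endian, the first byte is least significant, giving 0x006A9B69.
0x006A9B69 = 6986601.

6986601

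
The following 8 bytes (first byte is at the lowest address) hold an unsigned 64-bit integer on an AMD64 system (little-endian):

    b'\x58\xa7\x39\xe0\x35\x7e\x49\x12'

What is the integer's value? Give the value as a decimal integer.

1317723135842821976

In little-endian order the low byte comes first in memory.
Reassemble most-significant byte first: 12 49 7E 35 E0 39 A7 58 → 0x12497E35E039A758.
0x12497E35E039A758 = 1317723135842821976.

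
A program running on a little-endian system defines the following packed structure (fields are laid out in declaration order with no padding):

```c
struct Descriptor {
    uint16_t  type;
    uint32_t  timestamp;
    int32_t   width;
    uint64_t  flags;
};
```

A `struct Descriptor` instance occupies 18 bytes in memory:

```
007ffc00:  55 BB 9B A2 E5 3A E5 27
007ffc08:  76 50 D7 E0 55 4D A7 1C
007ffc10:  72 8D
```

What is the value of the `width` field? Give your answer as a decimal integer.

1349920741

`width` follows `type` (2 B), `timestamp` (4 B), so it starts at offset 2 + 4 = 6 and occupies 4 bytes.
Bytes at offsets 6..9: E5 27 76 50.
Little-endian: lowest address holds the least-significant byte.
Reassemble most-significant byte first: 50 76 27 E5 → 0x507627E5.
0x507627E5 = 1349920741.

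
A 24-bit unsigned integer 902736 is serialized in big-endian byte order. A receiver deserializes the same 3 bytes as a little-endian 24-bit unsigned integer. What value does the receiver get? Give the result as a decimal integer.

5293581

902736 in 24-bit hexadecimal is 0x0DC650.
Stored big-endian, the bytes at ascending addresses are 0D C6 50.
Read back as little-endian, the first byte is least significant, giving 0x50C60D.
0x50C60D = 5293581.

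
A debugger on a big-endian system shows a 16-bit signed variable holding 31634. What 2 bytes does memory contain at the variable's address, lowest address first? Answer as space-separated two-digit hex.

31634 in hexadecimal, padded to 16 bits, is 0x7B92.
Split into bytes (most-significant first): 7B 92.
In big-endian order the high byte comes first in memory.
So the memory order matches the most-significant-first order: 7B 92.

7B 92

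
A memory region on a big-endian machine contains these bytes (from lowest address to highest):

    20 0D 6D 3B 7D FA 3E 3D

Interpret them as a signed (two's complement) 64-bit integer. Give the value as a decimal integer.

2309622286194982461

In big-endian order the high byte comes first in memory.
The bytes are already most-significant first: 0x200D6D3B7DFA3E3D.
0x200D6D3B7DFA3E3D = 2309622286194982461.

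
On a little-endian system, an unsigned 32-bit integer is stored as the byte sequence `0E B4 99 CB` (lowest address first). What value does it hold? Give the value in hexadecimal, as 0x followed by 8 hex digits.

In little-endian order the low byte comes first in memory.
Reassemble most-significant byte first: CB 99 B4 0E → 0xCB99B40E.

0xCB99B40E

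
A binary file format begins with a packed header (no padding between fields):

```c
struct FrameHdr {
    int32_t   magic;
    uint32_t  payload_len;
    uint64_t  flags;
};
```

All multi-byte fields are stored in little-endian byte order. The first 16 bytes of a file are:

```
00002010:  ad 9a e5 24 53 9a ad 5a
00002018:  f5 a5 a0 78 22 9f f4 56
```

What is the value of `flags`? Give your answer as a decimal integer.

`flags` follows `magic` (4 B), `payload_len` (4 B), so it starts at offset 4 + 4 = 8 and occupies 8 bytes.
Bytes at offsets 8..15: F5 A5 A0 78 22 9F F4 56.
Little-endian stores the least-significant byte at the lowest address.
Reassemble most-significant byte first: 56 F4 9F 22 78 A0 A5 F5 → 0x56F49F2278A0A5F5.
0x56F49F2278A0A5F5 = 6265807951980701173.

6265807951980701173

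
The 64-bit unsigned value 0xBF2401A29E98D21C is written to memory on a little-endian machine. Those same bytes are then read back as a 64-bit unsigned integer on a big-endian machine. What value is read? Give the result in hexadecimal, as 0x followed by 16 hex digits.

Stored little-endian, the bytes at ascending addresses are 1C D2 98 9E A2 01 24 BF.
Read back as big-endian, the last byte is least significant, giving 0x1CD2989EA20124BF.

0x1CD2989EA20124BF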